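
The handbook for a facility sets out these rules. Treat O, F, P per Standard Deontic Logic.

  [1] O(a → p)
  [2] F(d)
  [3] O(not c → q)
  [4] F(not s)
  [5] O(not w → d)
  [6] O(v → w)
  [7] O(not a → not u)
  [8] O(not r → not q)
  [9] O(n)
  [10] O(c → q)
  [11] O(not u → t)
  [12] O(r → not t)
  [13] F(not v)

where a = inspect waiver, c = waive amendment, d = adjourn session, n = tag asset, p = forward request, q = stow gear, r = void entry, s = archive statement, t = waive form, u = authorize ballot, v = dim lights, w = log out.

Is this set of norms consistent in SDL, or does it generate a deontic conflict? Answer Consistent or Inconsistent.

Premise 5 is O(not w → d), but O(not w) is not derivable from the premises, so it does not yield O(d).
So O(d) is not derivable, and the apparent clash with O(not d) does not arise.
A world satisfying every obligation exists (e.g. a=true, c=false, d=false, n=true, p=true, q=true, r=true, s=true, t=false, u=true, v=true, w=true); no atom is both obligatory and forbidden, so the set is consistent.

Consistent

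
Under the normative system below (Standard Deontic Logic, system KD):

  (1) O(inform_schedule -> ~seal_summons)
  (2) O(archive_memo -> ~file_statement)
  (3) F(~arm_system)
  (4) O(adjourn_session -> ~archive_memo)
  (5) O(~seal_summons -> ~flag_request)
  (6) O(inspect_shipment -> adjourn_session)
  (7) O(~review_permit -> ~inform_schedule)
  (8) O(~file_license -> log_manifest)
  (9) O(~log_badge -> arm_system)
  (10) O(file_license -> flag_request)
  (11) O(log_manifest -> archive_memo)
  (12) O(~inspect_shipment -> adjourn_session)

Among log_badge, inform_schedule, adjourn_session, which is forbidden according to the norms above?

inform_schedule

Premises 6 and 12 are O(inspect_shipment -> adjourn_session) and O(~inspect_shipment -> adjourn_session); every ideal world satisfies inspect_shipment or ~inspect_shipment, so in either case adjourn_session holds — hence O(adjourn_session).
Premise 4 is O(adjourn_session -> ~archive_memo); since O(adjourn_session), deontic closure gives O(~archive_memo).
The contrapositive of premise 11 (O(log_manifest -> archive_memo)) is O(~archive_memo -> ~log_manifest), and O(~archive_memo) is already established, so O(~log_manifest).
Premise 8, O(~file_license -> log_manifest), contraposes to O(~log_manifest -> file_license); with O(~log_manifest) we get O(file_license).
Applying K to premise 10 (O(file_license -> flag_request)) and O(file_license) yields O(flag_request).
Premise 5, O(~seal_summons -> ~flag_request), contraposes to O(flag_request -> seal_summons); with O(flag_request) we get O(seal_summons).
The contrapositive of premise 1 (O(inform_schedule -> ~seal_summons)) is O(seal_summons -> ~inform_schedule), and O(seal_summons) is already established, so O(~inform_schedule).
So O(~inform_schedule) holds, i.e. inform_schedule is forbidden. None of the other listed options is forbidden under the premises.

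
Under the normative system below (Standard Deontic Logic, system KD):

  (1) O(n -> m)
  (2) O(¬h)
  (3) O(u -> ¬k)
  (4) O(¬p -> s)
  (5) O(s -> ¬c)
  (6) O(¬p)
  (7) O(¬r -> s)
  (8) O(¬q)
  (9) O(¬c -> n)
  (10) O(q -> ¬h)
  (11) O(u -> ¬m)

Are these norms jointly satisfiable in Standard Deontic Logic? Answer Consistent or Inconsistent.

Premise 10 is O(q -> ¬h); even if O(¬h) held, inferring O(q) would be affirming the consequent — invalid.
So O(q) is not derivable, and the apparent clash with O(¬q) does not arise.
A world satisfying every obligation exists (e.g. c=false, h=false, k=false, m=true, n=true, p=false, q=false, r=false, s=true, u=false); no atom is both obligatory and forbidden, so the set is consistent.

Consistent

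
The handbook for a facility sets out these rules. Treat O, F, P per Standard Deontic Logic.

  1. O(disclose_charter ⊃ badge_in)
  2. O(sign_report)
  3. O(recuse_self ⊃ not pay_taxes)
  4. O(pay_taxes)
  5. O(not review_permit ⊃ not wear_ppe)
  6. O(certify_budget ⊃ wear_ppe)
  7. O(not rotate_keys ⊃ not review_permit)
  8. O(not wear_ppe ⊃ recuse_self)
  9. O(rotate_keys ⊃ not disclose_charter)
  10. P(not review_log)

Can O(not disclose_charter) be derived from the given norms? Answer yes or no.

Yes

Premise 4 states O(pay_taxes) outright.
Premise 3 is O(recuse_self ⊃ not pay_taxes); contrapositively O(pay_taxes ⊃ not recuse_self). Since O(pay_taxes) holds, K gives O(not recuse_self).
Premise 8, O(not wear_ppe ⊃ recuse_self), contraposes to O(not recuse_self ⊃ wear_ppe); with O(not recuse_self) we get O(wear_ppe).
Premise 5, O(not review_permit ⊃ not wear_ppe), contraposes to O(wear_ppe ⊃ review_permit); with O(wear_ppe) we get O(review_permit).
The contrapositive of premise 7 (O(not rotate_keys ⊃ not review_permit)) is O(review_permit ⊃ rotate_keys), and O(review_permit) is already established, so O(rotate_keys).
Premise 9 is O(rotate_keys ⊃ not disclose_charter); since O(rotate_keys), deontic closure gives O(not disclose_charter).
Premises 1, 2, 6, 10 do not contribute to this derivation.
So O(not disclose_charter) follows.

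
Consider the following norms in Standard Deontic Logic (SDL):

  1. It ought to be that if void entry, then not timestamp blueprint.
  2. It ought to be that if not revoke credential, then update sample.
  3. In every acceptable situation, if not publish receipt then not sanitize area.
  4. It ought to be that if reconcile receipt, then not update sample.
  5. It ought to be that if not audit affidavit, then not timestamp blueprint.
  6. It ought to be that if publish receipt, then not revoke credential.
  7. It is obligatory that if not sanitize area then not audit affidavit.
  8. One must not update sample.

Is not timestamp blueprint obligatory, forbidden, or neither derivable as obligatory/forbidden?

Premise 8 is F(update_sample), i.e. O(¬update_sample).
Premise 2 is O(¬revoke_credential → update_sample); contrapositively O(¬update_sample → revoke_credential). Since O(¬update_sample) holds, K gives O(revoke_credential).
The contrapositive of premise 6 (O(publish_receipt → ¬revoke_credential)) is O(revoke_credential → ¬publish_receipt), and O(revoke_credential) is already established, so O(¬publish_receipt).
Premise 3 is O(¬publish_receipt → ¬sanitize_area); since O(¬publish_receipt), deontic closure gives O(¬sanitize_area).
Applying K to premise 7 (O(¬sanitize_area → ¬audit_affidavit)) and O(¬sanitize_area) yields O(¬audit_affidavit).
Applying K to premise 5 (O(¬audit_affidavit → ¬timestamp_blueprint)) and O(¬audit_affidavit) yields O(¬timestamp_blueprint).
Premises 1, 4 do not contribute to this derivation.
Hence ¬timestamp_blueprint is obligatory.

Obligatory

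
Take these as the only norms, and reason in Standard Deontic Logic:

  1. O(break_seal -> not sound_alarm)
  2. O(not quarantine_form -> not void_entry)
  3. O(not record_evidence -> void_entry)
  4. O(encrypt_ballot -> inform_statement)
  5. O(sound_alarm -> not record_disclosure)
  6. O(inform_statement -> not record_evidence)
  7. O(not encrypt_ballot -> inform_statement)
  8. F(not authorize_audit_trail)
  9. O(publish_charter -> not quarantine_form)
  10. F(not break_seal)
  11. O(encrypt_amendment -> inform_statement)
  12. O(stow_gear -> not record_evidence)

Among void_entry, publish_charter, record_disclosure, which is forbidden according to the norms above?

publish_charter

Premises 7 and 4 are O(not encrypt_ballot -> inform_statement) and O(encrypt_ballot -> inform_statement); every ideal world satisfies not encrypt_ballot or encrypt_ballot, so in either case inform_statement holds — hence O(inform_statement).
From O(inform_statement) and premise 6, O(inform_statement -> not record_evidence), we obtain O(not record_evidence).
Applying K to premise 3 (O(not record_evidence -> void_entry)) and O(not record_evidence) yields O(void_entry).
Premise 2 is O(not quarantine_form -> not void_entry); contrapositively O(void_entry -> quarantine_form). Since O(void_entry) holds, K gives O(quarantine_form).
The contrapositive of premise 9 (O(publish_charter -> not quarantine_form)) is O(quarantine_form -> not publish_charter), and O(quarantine_form) is already established, so O(not publish_charter).
So O(not publish_charter) holds, i.e. publish_charter is forbidden. None of the other listed options is forbidden under the premises.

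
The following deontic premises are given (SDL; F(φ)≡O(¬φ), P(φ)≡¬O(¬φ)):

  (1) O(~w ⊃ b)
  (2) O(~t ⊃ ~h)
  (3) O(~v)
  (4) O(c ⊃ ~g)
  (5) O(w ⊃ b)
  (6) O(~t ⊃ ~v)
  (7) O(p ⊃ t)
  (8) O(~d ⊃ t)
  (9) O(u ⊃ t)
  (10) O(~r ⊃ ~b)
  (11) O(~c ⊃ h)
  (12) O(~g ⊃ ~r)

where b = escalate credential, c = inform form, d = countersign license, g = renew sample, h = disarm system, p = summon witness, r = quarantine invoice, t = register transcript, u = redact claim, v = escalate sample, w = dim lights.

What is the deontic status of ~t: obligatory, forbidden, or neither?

By case analysis on w: premise 5 gives O(w ⊃ b) and premise 1 gives O(~w ⊃ b), so O(b) either way.
The contrapositive of premise 10 (O(~r ⊃ ~b)) is O(b ⊃ r), and O(b) is already established, so O(r).
The contrapositive of premise 12 (O(~g ⊃ ~r)) is O(r ⊃ g), and O(r) is already established, so O(g).
The contrapositive of premise 4 (O(c ⊃ ~g)) is O(g ⊃ ~c), and O(g) is already established, so O(~c).
Applying K to premise 11 (O(~c ⊃ h)) and O(~c) yields O(h).
The contrapositive of premise 2 (O(~t ⊃ ~h)) is O(h ⊃ t), and O(h) is already established, so O(t).
Premises 3, 6, 7, 8, 9 do not contribute to this derivation.
Thus O(t), which is F(~t): ~t is forbidden.

Forbidden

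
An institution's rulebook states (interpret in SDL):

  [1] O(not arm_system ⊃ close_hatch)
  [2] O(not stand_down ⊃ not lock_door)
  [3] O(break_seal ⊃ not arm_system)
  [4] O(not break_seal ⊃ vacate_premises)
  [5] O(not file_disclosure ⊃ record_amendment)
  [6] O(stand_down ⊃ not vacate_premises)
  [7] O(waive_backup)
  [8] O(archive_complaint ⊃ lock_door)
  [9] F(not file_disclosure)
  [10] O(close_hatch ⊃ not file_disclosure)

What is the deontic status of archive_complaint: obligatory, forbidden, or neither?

Forbidden

Premise 9, F(not file_disclosure), is equivalent to O(file_disclosure).
Premise 10, O(close_hatch ⊃ not file_disclosure), contraposes to O(file_disclosure ⊃ not close_hatch); with O(file_disclosure) we get O(not close_hatch).
The contrapositive of premise 1 (O(not arm_system ⊃ close_hatch)) is O(not close_hatch ⊃ arm_system), and O(not close_hatch) is already established, so O(arm_system).
Premise 3, O(break_seal ⊃ not arm_system), contraposes to O(arm_system ⊃ not break_seal); with O(arm_system) we get O(not break_seal).
With premise 4, O(not break_seal ⊃ vacate_premises), the K-axiom yields O(vacate_premises).
Premise 6 is O(stand_down ⊃ not vacate_premises); contrapositively O(vacate_premises ⊃ not stand_down). Since O(vacate_premises) holds, K gives O(not stand_down).
Premise 2 is O(not stand_down ⊃ not lock_door); since O(not stand_down), deontic closure gives O(not lock_door).
Premise 8 is O(archive_complaint ⊃ lock_door); contrapositively O(not lock_door ⊃ not archive_complaint). Since O(not lock_door) holds, K gives O(not archive_complaint).
Premises 5, 7 do not contribute to this derivation.
Thus O(not archive_complaint), which is F(archive_complaint): archive_complaint is forbidden.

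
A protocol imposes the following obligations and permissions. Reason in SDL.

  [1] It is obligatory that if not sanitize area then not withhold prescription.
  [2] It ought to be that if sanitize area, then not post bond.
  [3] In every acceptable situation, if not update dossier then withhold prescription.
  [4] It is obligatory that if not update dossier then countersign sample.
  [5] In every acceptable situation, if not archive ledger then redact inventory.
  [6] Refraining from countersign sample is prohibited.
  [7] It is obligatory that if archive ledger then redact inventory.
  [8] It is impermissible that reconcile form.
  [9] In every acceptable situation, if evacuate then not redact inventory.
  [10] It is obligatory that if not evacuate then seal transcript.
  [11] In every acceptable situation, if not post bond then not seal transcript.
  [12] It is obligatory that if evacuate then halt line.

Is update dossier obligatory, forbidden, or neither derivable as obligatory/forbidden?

Obligatory

Premises 5 and 7 are O(¬archive_ledger → redact_inventory) and O(archive_ledger → redact_inventory); every ideal world satisfies ¬archive_ledger or archive_ledger, so in either case redact_inventory holds — hence O(redact_inventory).
The contrapositive of premise 9 (O(evacuate → ¬redact_inventory)) is O(redact_inventory → ¬evacuate), and O(redact_inventory) is already established, so O(¬evacuate).
Premise 10 is O(¬evacuate → seal_transcript); since O(¬evacuate), deontic closure gives O(seal_transcript).
Premise 11 is O(¬post_bond → ¬seal_transcript); contrapositively O(seal_transcript → post_bond). Since O(seal_transcript) holds, K gives O(post_bond).
Premise 2 is O(sanitize_area → ¬post_bond); contrapositively O(post_bond → ¬sanitize_area). Since O(post_bond) holds, K gives O(¬sanitize_area).
With premise 1, O(¬sanitize_area → ¬withhold_prescription), the K-axiom yields O(¬withhold_prescription).
Premise 3 is O(¬update_dossier → withhold_prescription); contrapositively O(¬withhold_prescription → update_dossier). Since O(¬withhold_prescription) holds, K gives O(update_dossier).
Premises 4, 6, 8, 12 do not contribute to this derivation.
Hence update_dossier is obligatory.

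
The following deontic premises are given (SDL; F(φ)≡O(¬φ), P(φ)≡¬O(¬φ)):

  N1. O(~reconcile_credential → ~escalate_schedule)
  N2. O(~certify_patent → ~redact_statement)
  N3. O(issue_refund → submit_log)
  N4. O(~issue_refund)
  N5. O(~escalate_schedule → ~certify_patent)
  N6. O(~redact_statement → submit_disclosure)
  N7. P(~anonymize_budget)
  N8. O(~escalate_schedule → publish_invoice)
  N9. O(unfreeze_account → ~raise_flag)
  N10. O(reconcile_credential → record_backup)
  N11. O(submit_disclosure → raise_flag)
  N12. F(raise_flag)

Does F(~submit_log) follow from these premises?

No

Premise 3 is O(issue_refund → submit_log), but O(issue_refund) is not derivable from the premises, so it does not yield O(submit_log).
No other premise forces O(submit_log). An ideal world satisfying every premise can still have ~submit_log true, so F(~submit_log) is not derivable.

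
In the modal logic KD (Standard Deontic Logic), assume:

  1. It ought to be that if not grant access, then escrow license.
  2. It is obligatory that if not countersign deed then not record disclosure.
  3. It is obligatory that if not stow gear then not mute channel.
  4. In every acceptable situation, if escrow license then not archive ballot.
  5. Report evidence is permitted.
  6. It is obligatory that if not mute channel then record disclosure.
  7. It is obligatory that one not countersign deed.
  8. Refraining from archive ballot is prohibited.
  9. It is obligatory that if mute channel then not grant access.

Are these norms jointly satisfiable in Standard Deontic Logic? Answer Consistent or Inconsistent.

Premise 8 is F(¬archive_ballot), i.e. O(archive_ballot).
Premise 4 is O(escrow_license → ¬archive_ballot); contrapositively O(archive_ballot → ¬escrow_license). Since O(archive_ballot) holds, K gives O(¬escrow_license).
Premise 1 is O(¬grant_access → escrow_license); contrapositively O(¬escrow_license → grant_access). Since O(¬escrow_license) holds, K gives O(grant_access).
Premise 9 is O(mute_channel → ¬grant_access); contrapositively O(grant_access → ¬mute_channel). Since O(grant_access) holds, K gives O(¬mute_channel).
Premise 6 is O(¬mute_channel → record_disclosure); since O(¬mute_channel), deontic closure gives O(record_disclosure).
The contrapositive of premise 2 (O(¬countersign_deed → ¬record_disclosure)) is O(record_disclosure → countersign_deed), and O(record_disclosure) is already established, so O(countersign_deed).
Yet premise 7 states O(¬countersign_deed).
We now have both O(countersign_deed) and O(¬countersign_deed) — countersign_deed is simultaneously obligatory and forbidden, violating the D-axiom.

Inconsistent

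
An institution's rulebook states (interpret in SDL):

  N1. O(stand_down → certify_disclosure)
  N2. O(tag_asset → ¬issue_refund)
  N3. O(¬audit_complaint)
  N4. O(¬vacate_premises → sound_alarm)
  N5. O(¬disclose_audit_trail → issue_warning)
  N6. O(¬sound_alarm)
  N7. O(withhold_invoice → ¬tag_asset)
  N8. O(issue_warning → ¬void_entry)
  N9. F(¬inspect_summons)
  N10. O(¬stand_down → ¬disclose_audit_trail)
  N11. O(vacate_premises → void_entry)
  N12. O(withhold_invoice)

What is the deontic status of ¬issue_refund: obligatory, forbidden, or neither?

Neither

Premise 2 is O(tag_asset → ¬issue_refund), but O(tag_asset) is not derivable from the premises, so it does not yield O(¬issue_refund).
No premise or chain of K-axiom applications forces O(¬issue_refund), and none forces O(issue_refund). So ¬issue_refund is neither obligatory nor forbidden under these norms.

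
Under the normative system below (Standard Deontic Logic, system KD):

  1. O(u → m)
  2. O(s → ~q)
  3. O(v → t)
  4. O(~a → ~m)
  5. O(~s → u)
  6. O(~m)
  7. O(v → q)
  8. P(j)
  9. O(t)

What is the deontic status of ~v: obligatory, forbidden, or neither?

Premise 6 states O(~m) outright.
Premise 1 is O(u → m); contrapositively O(~m → ~u). Since O(~m) holds, K gives O(~u).
The contrapositive of premise 5 (O(~s → u)) is O(~u → s), and O(~u) is already established, so O(s).
From O(s) and premise 2, O(s → ~q), we obtain O(~q).
Premise 7, O(v → q), contraposes to O(~q → ~v); with O(~q) we get O(~v).
Premises 3, 4, 8, 9 do not contribute to this derivation.
Hence ~v is obligatory.

Obligatory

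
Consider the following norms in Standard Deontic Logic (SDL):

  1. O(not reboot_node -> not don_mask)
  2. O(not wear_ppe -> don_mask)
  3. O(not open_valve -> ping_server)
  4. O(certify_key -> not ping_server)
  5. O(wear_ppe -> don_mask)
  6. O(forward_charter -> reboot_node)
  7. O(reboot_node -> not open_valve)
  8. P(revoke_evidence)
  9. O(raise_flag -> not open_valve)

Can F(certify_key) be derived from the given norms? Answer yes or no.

Yes

Premises 2 and 5 are O(not wear_ppe -> don_mask) and O(wear_ppe -> don_mask); every ideal world satisfies not wear_ppe or wear_ppe, so in either case don_mask holds — hence O(don_mask).
The contrapositive of premise 1 (O(not reboot_node -> not don_mask)) is O(don_mask -> reboot_node), and O(don_mask) is already established, so O(reboot_node).
From O(reboot_node) and premise 7, O(reboot_node -> not open_valve), we obtain O(not open_valve).
From O(not open_valve) and premise 3, O(not open_valve -> ping_server), we obtain O(ping_server).
Premise 4, O(certify_key -> not ping_server), contraposes to O(ping_server -> not certify_key); with O(ping_server) we get O(not certify_key).
Premises 6, 8, 9 do not contribute to this derivation.
So O(not certify_key) holds, i.e. F(certify_key). The claim follows.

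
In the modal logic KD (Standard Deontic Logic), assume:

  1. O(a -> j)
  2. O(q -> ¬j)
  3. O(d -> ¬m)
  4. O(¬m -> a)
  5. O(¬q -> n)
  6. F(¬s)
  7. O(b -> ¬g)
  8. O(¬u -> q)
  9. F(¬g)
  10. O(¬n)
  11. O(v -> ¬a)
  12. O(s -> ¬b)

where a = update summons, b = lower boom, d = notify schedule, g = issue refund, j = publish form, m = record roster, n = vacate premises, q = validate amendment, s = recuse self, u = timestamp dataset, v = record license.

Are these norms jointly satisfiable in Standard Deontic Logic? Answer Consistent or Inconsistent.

Consistent

Premise 7 is O(b -> ¬g), but O(b) is not derivable from the premises, so it does not yield O(¬g).
So O(¬g) is not derivable, and the apparent clash with O(g) does not arise.
A world satisfying every obligation exists (e.g. a=false, b=false, d=false, g=true, j=false, m=true, n=false, q=true, s=true, u=false, v=false); no atom is both obligatory and forbidden, so the set is consistent.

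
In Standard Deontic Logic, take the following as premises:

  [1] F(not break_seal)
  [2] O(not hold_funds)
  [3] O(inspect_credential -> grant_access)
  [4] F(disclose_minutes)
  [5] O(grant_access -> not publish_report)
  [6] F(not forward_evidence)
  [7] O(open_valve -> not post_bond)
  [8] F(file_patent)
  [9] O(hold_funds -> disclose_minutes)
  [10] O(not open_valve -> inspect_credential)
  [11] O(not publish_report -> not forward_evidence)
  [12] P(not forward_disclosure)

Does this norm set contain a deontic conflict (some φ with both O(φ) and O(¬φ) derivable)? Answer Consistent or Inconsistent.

Consistent

Premise 9 is O(hold_funds -> disclose_minutes), but O(hold_funds) is not derivable from the premises, so it does not yield O(disclose_minutes).
So O(disclose_minutes) is not derivable, and the apparent clash with O(not disclose_minutes) does not arise.
A world satisfying every obligation exists (e.g. break_seal=true, disclose_minutes=false, file_patent=false, forward_disclosure=false, forward_evidence=true, grant_access=false, hold_funds=false, inspect_credential=false, open_valve=true, post_bond=false, publish_report=true); no atom is both obligatory and forbidden, so the set is consistent.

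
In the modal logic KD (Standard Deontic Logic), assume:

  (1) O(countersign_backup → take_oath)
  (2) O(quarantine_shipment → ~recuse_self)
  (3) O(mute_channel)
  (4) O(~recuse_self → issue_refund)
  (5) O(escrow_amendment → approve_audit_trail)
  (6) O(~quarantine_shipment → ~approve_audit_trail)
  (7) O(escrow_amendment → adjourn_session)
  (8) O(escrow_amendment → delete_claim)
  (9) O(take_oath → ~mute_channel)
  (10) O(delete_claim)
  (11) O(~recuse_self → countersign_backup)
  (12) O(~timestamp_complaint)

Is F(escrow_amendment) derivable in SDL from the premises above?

From premise 3 we have O(mute_channel).
The contrapositive of premise 9 (O(take_oath → ~mute_channel)) is O(mute_channel → ~take_oath), and O(mute_channel) is already established, so O(~take_oath).
Premise 1 is O(countersign_backup → take_oath); contrapositively O(~take_oath → ~countersign_backup). Since O(~take_oath) holds, K gives O(~countersign_backup).
The contrapositive of premise 11 (O(~recuse_self → countersign_backup)) is O(~countersign_backup → recuse_self), and O(~countersign_backup) is already established, so O(recuse_self).
Premise 2 is O(quarantine_shipment → ~recuse_self); contrapositively O(recuse_self → ~quarantine_shipment). Since O(recuse_self) holds, K gives O(~quarantine_shipment).
With premise 6, O(~quarantine_shipment → ~approve_audit_trail), the K-axiom yields O(~approve_audit_trail).
Premise 5, O(escrow_amendment → approve_audit_trail), contraposes to O(~approve_audit_trail → ~escrow_amendment); with O(~approve_audit_trail) we get O(~escrow_amendment).
Premises 4, 7, 8, 10, 12 do not contribute to this derivation.
So O(~escrow_amendment) holds, i.e. F(escrow_amendment). The claim follows.

Yes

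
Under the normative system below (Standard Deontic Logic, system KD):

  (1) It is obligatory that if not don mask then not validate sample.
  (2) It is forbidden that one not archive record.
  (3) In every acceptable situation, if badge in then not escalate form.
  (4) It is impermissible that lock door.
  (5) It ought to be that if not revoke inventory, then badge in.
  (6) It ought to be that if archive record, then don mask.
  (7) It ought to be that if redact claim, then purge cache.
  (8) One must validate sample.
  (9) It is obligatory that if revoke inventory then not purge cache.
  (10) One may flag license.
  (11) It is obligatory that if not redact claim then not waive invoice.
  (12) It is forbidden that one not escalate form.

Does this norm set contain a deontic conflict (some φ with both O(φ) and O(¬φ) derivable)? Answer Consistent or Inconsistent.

Consistent

Premise 1 is O(¬don_mask → ¬validate_sample), but O(¬don_mask) is not derivable from the premises, so it does not yield O(¬validate_sample).
So O(¬validate_sample) is not derivable, and the apparent clash with O(validate_sample) does not arise.
A world satisfying every obligation exists (e.g. archive_record=true, badge_in=false, don_mask=true, escalate_form=true, flag_license=false, lock_door=false, purge_cache=false, redact_claim=false, revoke_inventory=true, validate_sample=true, waive_invoice=false); no atom is both obligatory and forbidden, so the set is consistent.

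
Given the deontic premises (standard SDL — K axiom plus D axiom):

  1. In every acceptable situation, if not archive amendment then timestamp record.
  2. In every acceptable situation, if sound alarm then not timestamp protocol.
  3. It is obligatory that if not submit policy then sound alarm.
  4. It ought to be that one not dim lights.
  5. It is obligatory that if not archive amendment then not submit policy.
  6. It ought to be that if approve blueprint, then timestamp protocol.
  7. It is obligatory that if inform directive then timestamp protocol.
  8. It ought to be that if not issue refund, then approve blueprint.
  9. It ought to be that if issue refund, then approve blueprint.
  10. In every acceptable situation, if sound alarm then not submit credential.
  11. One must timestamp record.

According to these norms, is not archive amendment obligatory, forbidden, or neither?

Premises 8 and 9 are O(¬issue_refund → approve_blueprint) and O(issue_refund → approve_blueprint); every ideal world satisfies ¬issue_refund or issue_refund, so in either case approve_blueprint holds — hence O(approve_blueprint).
With premise 6, O(approve_blueprint → timestamp_protocol), the K-axiom yields O(timestamp_protocol).
Premise 2, O(sound_alarm → ¬timestamp_protocol), contraposes to O(timestamp_protocol → ¬sound_alarm); with O(timestamp_protocol) we get O(¬sound_alarm).
Premise 3, O(¬submit_policy → sound_alarm), contraposes to O(¬sound_alarm → submit_policy); with O(¬sound_alarm) we get O(submit_policy).
The contrapositive of premise 5 (O(¬archive_amendment → ¬submit_policy)) is O(submit_policy → archive_amendment), and O(submit_policy) is already established, so O(archive_amendment).
Premises 1, 4, 7, 10, 11 do not contribute to this derivation.
Thus O(archive_amendment), which is F(¬archive_amendment): ¬archive_amendment is forbidden.

Forbidden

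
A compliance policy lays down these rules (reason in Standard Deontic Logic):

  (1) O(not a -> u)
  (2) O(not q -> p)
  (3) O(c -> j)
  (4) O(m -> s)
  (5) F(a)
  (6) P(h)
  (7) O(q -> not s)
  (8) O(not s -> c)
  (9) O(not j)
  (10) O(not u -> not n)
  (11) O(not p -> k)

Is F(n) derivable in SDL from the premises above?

Premise 10 is O(not u -> not n), but O(not u) is not derivable from the premises, so it does not yield O(not n).
No other premise forces O(not n). An ideal world satisfying every premise can still have n true, so F(n) is not derivable.

No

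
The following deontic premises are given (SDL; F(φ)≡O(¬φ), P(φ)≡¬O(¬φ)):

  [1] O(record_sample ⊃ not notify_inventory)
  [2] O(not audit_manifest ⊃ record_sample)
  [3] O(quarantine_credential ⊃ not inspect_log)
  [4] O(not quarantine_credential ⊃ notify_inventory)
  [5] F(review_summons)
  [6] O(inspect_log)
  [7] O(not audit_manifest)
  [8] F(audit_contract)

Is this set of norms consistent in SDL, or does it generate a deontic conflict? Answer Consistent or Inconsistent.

Inconsistent

Premise 6 states O(inspect_log) outright.
Premise 3, O(quarantine_credential ⊃ not inspect_log), contraposes to O(inspect_log ⊃ not quarantine_credential); with O(inspect_log) we get O(not quarantine_credential).
Premise 4 is O(not quarantine_credential ⊃ notify_inventory); since O(not quarantine_credential), deontic closure gives O(notify_inventory).
Premise 1, O(record_sample ⊃ not notify_inventory), contraposes to O(notify_inventory ⊃ not record_sample); with O(notify_inventory) we get O(not record_sample).
Premise 2, O(not audit_manifest ⊃ record_sample), contraposes to O(not record_sample ⊃ audit_manifest); with O(not record_sample) we get O(audit_manifest).
Yet premise 7 states O(not audit_manifest).
We now have both O(audit_manifest) and O(not audit_manifest) — audit_manifest is simultaneously obligatory and forbidden, violating the D-axiom.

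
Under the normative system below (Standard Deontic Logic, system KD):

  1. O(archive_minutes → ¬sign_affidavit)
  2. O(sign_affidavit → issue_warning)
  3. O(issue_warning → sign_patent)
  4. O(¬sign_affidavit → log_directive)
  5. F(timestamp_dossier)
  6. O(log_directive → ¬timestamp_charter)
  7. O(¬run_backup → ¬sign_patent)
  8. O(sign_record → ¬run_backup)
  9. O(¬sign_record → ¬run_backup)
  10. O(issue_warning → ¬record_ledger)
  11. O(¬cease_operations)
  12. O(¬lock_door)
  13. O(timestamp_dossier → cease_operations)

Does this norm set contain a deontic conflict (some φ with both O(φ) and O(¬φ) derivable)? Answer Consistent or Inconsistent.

Premise 13 is O(timestamp_dossier → cease_operations), but O(timestamp_dossier) is not derivable from the premises, so it does not yield O(cease_operations).
So O(cease_operations) is not derivable, and the apparent clash with O(¬cease_operations) does not arise.
A world satisfying every obligation exists (e.g. archive_minutes=false, cease_operations=false, issue_warning=false, lock_door=false, log_directive=true, record_ledger=false, run_backup=false, sign_affidavit=false, sign_patent=false, sign_record=false, timestamp_charter=false, timestamp_dossier=false); no atom is both obligatory and forbidden, so the set is consistent.

Consistent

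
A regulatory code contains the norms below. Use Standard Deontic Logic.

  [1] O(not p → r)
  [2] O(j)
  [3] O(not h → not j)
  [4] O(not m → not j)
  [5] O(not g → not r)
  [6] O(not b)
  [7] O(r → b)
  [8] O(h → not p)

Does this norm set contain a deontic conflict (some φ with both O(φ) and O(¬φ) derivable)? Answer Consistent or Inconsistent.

Premise 6 gives O(not b).
Premise 7 is O(r → b); contrapositively O(not b → not r). Since O(not b) holds, K gives O(not r).
Premise 1 is O(not p → r); contrapositively O(not r → p). Since O(not r) holds, K gives O(p).
Premise 8 is O(h → not p); contrapositively O(p → not h). Since O(p) holds, K gives O(not h).
Applying K to premise 3 (O(not h → not j)) and O(not h) yields O(not j).
But premise 2 directly asserts O(j).
We now have both O(not j) and O(j) — j is simultaneously obligatory and forbidden, violating the D-axiom.

Inconsistent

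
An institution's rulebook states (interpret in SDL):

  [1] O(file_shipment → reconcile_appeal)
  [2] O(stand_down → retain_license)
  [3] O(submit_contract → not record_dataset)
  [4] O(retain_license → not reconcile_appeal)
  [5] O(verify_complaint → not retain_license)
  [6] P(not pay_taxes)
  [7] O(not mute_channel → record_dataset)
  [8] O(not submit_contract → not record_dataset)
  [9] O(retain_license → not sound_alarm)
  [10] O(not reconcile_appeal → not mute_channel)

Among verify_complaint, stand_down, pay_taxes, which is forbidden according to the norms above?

stand_down

By case analysis on submit_contract: premise 3 gives O(submit_contract → not record_dataset) and premise 8 gives O(not submit_contract → not record_dataset), so O(not record_dataset) either way.
The contrapositive of premise 7 (O(not mute_channel → record_dataset)) is O(not record_dataset → mute_channel), and O(not record_dataset) is already established, so O(mute_channel).
Premise 10, O(not reconcile_appeal → not mute_channel), contraposes to O(mute_channel → reconcile_appeal); with O(mute_channel) we get O(reconcile_appeal).
Premise 4, O(retain_license → not reconcile_appeal), contraposes to O(reconcile_appeal → not retain_license); with O(reconcile_appeal) we get O(not retain_license).
Premise 2 is O(stand_down → retain_license); contrapositively O(not retain_license → not stand_down). Since O(not retain_license) holds, K gives O(not stand_down).
So O(not stand_down) holds, i.e. stand_down is forbidden. None of the other listed options is forbidden under the premises.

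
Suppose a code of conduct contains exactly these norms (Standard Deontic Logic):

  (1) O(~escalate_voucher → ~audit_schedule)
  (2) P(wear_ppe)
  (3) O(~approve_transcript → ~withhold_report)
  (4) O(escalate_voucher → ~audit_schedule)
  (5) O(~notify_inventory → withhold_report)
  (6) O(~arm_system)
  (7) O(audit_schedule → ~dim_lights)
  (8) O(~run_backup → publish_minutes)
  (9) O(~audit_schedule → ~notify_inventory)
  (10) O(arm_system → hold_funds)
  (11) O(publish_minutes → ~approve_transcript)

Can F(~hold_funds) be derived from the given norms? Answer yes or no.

No

Premise 10 is O(arm_system → hold_funds), but O(arm_system) is not derivable from the premises, so it does not yield O(hold_funds).
No other premise forces O(hold_funds). An ideal world satisfying every premise can still have ~hold_funds true, so F(~hold_funds) is not derivable.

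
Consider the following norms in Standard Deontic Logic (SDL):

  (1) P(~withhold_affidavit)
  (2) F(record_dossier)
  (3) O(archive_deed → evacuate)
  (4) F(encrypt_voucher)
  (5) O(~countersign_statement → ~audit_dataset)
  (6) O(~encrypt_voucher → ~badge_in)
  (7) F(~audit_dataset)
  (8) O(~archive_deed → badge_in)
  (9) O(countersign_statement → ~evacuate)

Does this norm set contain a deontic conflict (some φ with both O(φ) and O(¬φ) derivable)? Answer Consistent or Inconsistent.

Inconsistent

Premise 7, F(~audit_dataset), is equivalent to O(audit_dataset).
Premise 5, O(~countersign_statement → ~audit_dataset), contraposes to O(audit_dataset → countersign_statement); with O(audit_dataset) we get O(countersign_statement).
With premise 9, O(countersign_statement → ~evacuate), the K-axiom yields O(~evacuate).
Premise 3 is O(archive_deed → evacuate); contrapositively O(~evacuate → ~archive_deed). Since O(~evacuate) holds, K gives O(~archive_deed).
From O(~archive_deed) and premise 8, O(~archive_deed → badge_in), we obtain O(badge_in).
The contrapositive of premise 6 (O(~encrypt_voucher → ~badge_in)) is O(badge_in → encrypt_voucher), and O(badge_in) is already established, so O(encrypt_voucher).
Yet premise 4 is F(encrypt_voucher), i.e. O(~encrypt_voucher).
We now have both O(encrypt_voucher) and O(~encrypt_voucher) — encrypt_voucher is simultaneously obligatory and forbidden, violating the D-axiom.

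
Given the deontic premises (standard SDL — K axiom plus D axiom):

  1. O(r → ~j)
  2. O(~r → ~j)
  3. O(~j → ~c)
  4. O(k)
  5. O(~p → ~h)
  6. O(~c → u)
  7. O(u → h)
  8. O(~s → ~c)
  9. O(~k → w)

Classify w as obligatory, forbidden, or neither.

Premise 9 is O(~k → w), but O(~k) is not derivable from the premises, so it does not yield O(w).
No premise or chain of K-axiom applications forces O(w), and none forces O(~w). So w is neither obligatory nor forbidden under these norms.

Neither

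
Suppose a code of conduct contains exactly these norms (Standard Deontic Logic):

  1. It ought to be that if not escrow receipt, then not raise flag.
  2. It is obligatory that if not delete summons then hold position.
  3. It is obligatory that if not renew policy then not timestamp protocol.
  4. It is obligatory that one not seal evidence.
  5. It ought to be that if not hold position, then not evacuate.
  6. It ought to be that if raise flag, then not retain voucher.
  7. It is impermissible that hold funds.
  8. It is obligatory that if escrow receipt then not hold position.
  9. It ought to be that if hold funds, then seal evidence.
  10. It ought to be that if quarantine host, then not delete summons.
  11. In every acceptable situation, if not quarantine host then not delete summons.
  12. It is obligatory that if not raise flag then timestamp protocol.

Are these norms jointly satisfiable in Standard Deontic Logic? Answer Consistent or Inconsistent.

Premise 9 is O(hold_funds → seal_evidence), but O(hold_funds) is not derivable from the premises, so it does not yield O(seal_evidence).
So O(seal_evidence) is not derivable, and the apparent clash with O(¬seal_evidence) does not arise.
A world satisfying every obligation exists (e.g. delete_summons=false, escrow_receipt=false, evacuate=false, hold_funds=false, hold_position=true, quarantine_host=false, raise_flag=false, renew_policy=true, retain_voucher=false, seal_evidence=false, timestamp_protocol=true); no atom is both obligatory and forbidden, so the set is consistent.

Consistent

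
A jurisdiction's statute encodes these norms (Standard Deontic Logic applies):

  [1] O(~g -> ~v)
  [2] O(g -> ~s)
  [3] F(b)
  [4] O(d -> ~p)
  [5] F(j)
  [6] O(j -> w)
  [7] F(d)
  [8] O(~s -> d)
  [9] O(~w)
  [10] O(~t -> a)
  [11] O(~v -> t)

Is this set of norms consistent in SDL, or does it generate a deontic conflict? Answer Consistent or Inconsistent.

Consistent

Premise 6 is O(j -> w), but O(j) is not derivable from the premises, so it does not yield O(w).
So O(w) is not derivable, and the apparent clash with O(~w) does not arise.
A world satisfying every obligation exists (e.g. a=false, b=false, d=false, g=false, j=false, p=false, s=true, t=true, v=false, w=false); no atom is both obligatory and forbidden, so the set is consistent.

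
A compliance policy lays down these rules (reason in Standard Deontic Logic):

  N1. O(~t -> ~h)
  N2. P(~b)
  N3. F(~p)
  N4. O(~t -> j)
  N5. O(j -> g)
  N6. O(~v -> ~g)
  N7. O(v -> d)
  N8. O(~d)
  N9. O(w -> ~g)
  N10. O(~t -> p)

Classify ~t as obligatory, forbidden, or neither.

Premise 8 states O(~d) outright.
Premise 7 is O(v -> d); contrapositively O(~d -> ~v). Since O(~d) holds, K gives O(~v).
From O(~v) and premise 6, O(~v -> ~g), we obtain O(~g).
The contrapositive of premise 5 (O(j -> g)) is O(~g -> ~j), and O(~g) is already established, so O(~j).
Premise 4 is O(~t -> j); contrapositively O(~j -> t). Since O(~j) holds, K gives O(t).
Premises 1, 2, 3, 9, 10 do not contribute to this derivation.
Thus O(t), which is F(~t): ~t is forbidden.

Forbidden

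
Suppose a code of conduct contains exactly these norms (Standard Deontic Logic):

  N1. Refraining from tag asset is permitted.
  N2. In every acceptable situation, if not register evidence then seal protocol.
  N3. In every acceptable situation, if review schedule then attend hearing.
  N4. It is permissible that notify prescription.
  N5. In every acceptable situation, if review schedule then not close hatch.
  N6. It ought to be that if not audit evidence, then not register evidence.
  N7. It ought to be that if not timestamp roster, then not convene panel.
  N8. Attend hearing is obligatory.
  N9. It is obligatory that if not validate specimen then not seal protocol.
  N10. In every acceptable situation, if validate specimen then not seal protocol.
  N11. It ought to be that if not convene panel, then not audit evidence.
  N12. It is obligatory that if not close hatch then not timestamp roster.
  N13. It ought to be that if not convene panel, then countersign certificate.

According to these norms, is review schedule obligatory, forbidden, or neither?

Forbidden

Premises 9 and 10 cover both cases: O(¬validate_specimen → ¬seal_protocol) and O(validate_specimen → ¬seal_protocol). Since ¬validate_specimen ∨ validate_specimen is a tautology, O(¬seal_protocol) follows.
Premise 2 is O(¬register_evidence → seal_protocol); contrapositively O(¬seal_protocol → register_evidence). Since O(¬seal_protocol) holds, K gives O(register_evidence).
Premise 6 is O(¬audit_evidence → ¬register_evidence); contrapositively O(register_evidence → audit_evidence). Since O(register_evidence) holds, K gives O(audit_evidence).
The contrapositive of premise 11 (O(¬convene_panel → ¬audit_evidence)) is O(audit_evidence → convene_panel), and O(audit_evidence) is already established, so O(convene_panel).
Premise 7 is O(¬timestamp_roster → ¬convene_panel); contrapositively O(convene_panel → timestamp_roster). Since O(convene_panel) holds, K gives O(timestamp_roster).
Premise 12, O(¬close_hatch → ¬timestamp_roster), contraposes to O(timestamp_roster → close_hatch); with O(timestamp_roster) we get O(close_hatch).
The contrapositive of premise 5 (O(review_schedule → ¬close_hatch)) is O(close_hatch → ¬review_schedule), and O(close_hatch) is already established, so O(¬review_schedule).
Premises 1, 3, 4, 8, 13 do not contribute to this derivation.
Thus O(¬review_schedule), which is F(review_schedule): review_schedule is forbidden.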